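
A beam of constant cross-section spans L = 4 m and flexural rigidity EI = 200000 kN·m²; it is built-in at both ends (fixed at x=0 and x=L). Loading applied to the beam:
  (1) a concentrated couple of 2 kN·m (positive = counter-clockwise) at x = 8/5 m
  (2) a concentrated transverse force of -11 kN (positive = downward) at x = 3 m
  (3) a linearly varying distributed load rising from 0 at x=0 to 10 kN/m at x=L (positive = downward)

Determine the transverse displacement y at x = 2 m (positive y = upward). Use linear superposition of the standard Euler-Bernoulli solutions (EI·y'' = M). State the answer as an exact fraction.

Load 1 — applied couple M₀=2 kN·m at a=8/5 m (b=L-a=12/5):
  y_1 = (R_Ax³/6 - M_Ax²/2 - M₀(x-a)²/2)/EI  [x>a] with R_A=18/25, M_A=6/25 = ((18/25)·2³/6 - (6/25)·2²/2 - 2·(2-(8/5))²/2)/200000 = 1/625000 m
Load 2 — point force P=-11 kN at a=3 m (b=L-a=1):
  y_2 = -Pb²x²(3aL-(3a+b)x)/(6L³EI)  [x≤a] = -(-11)·1²·2²·(3·3·4-(3·3+1)·2)/(6·4³·200000) = 11/1200000 m
Load 3 — triangular load w₀=10 kN/m (0→w₀ over full span):
  y_3 = -w₀x²(L-x)²(x+2L)/(120LEI) = -10·2²·(4-2)²·(2+2·4)/(120·4·200000) = -1/60000 m
Superposition: y = Σ y_i = -59/10000000 m ≈ -0.000006 m

y(2) = -59/10000000 m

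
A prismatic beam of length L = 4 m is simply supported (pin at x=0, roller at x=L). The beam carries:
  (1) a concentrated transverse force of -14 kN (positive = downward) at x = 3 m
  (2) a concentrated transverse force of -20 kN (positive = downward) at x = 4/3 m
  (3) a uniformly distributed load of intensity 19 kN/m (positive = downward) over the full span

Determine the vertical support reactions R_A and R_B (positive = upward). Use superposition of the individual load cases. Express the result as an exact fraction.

R_A = 127/6 kN, R_B = 125/6 kN

Load 1 — point force P=-14 kN at a=3 m (b=L-a=1):
  R_A = Pb/L = (-14)·1/4 = -7/2 kN
  R_B = Pa/L = (-14)·3/4 = -21/2 kN
Load 2 — point force P=-20 kN at a=4/3 m (b=L-a=8/3):
  R_A = Pb/L = (-20)·(8/3)/4 = -40/3 kN
  R_B = Pa/L = (-20)·(4/3)/4 = -20/3 kN
Load 3 — uniform load w=19 kN/m over full span:
  R_A = wL/2 = 19·4/2 = 38 kN
  R_B = wL/2 = 19·4/2 = 38 kN
Superposition: R_A = 127/6 kN, R_B = 125/6 kN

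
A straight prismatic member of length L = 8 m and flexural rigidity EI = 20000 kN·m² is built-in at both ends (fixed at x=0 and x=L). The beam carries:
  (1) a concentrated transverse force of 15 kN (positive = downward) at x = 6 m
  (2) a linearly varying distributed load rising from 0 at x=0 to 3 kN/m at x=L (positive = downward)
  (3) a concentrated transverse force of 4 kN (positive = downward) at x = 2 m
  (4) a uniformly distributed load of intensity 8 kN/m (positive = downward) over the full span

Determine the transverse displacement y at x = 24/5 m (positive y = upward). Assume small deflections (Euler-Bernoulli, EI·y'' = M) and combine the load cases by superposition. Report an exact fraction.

Load 1 — point force P=15 kN at a=6 m (b=L-a=2):
  y_1 = -Pb²x²(3aL-(3a+b)x)/(6L³EI)  [x≤a] = -15·2²·(24/5)²·(3·6·8-(3·6+2)·(24/5))/(6·8³·20000) = -27/25000 m
Load 2 — triangular load w₀=3 kN/m (0→w₀ over full span):
  y_2 = -w₀x²(L-x)²(x+2L)/(120LEI) = -3·(24/5)²·(8-(24/5))²·((24/5)+2·8)/(120·8·20000) = -7488/9765625 m
Load 3 — point force P=4 kN at a=2 m (b=L-a=6):
  y_3 = -Pa²(L-x)²(3bL-(3b+a)(L-x))/(6L³EI)  [x>a] = -4·2²·(8-(24/5))²·(3·6·8-(3·6+2)·(8-(24/5)))/(6·8³·20000) = -2/9375 m
Load 4 — uniform load w=8 kN/m over full span:
  y_4 = -wx²(L-x)²/(24EI) = -8·(24/5)²·(8-(24/5))²/(24·20000) = -1536/390625 m
Superposition: y = Σ y_i = -1404437/234375000 m ≈ -0.005992 m

y(24/5) = -1404437/234375000 m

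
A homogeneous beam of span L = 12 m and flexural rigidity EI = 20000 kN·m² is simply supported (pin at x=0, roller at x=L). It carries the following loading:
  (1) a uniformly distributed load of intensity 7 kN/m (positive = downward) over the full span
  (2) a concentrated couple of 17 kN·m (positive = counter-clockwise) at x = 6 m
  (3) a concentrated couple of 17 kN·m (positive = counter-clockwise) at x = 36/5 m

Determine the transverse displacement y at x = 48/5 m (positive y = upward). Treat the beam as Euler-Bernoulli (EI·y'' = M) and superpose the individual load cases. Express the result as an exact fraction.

y(48/5) = -348489/6250000 m

Load 1 — uniform load w=7 kN/m over full span:
  y_1 = -wx(L³-2Lx²+x³)/(24EI) = -7·(48/5)·(12³-2·12·(48/5)²+(48/5)³)/(24·20000) = -21924/390625 m
Load 2 — applied couple M₀=17 kN·m at a=6 m (b=L-a=6):
  y_2 = (M₀x³/(6L)-M₀(x-a)²/2+C₁x)/EI  [x>a] with C₁=M₀(3b²-L²)/(6L)=-17/2 = (17·(48/5)³/(6·12)-17·((48/5)-6)²/2+(-17/2)·(48/5))/20000 = 1071/1250000 m
Load 3 — applied couple M₀=17 kN·m at a=36/5 m (b=L-a=24/5):
  y_3 = (M₀x³/(6L)-M₀(x-a)²/2+C₁x)/EI  [x>a] with C₁=M₀(3b²-L²)/(6L)=-442/25 = (17·(48/5)³/(6·12)-17·((48/5)-(36/5))²/2+(-442/25)·(48/5))/20000 = -153/312500 m
Superposition: y = Σ y_i = -348489/6250000 m ≈ -0.055758 m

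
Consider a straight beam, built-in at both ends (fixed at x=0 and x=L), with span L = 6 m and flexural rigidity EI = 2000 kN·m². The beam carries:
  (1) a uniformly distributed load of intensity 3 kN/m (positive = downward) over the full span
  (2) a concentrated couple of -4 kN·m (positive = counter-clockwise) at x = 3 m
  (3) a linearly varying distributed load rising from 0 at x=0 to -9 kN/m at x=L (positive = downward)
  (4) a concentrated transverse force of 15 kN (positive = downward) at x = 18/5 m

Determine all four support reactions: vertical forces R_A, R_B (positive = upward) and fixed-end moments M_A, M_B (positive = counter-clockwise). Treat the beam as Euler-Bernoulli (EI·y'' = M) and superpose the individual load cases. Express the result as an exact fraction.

R_A = 259/50 kN, M_A = 146/25 kN·m, R_B = 41/50 kN, M_B = -169/25 kN·m

Load 1 — uniform load w=3 kN/m over full span:
  R_A = wL/2 = 3·6/2 = 9 kN
  M_A = wL²/12 = 3·6²/12 = 9 kN·m
  R_B = wL/2 = 3·6/2 = 9 kN
  M_B = -wL²/12 = -3·6²/12 = -9 kN·m
Load 2 — applied couple M₀=-4 kN·m at a=3 m (b=L-a=3):
  R_A = 6M₀ab/L³ = 6·(-4)·3·3/6³ = -1 kN
  M_A = M₀b(2a-b)/L² = (-4)·3·(2·3-3)/6² = -1 kN·m
  R_B = -6M₀ab/L³ = -6·(-4)·3·3/6³ = 1 kN
  M_B = M₀a(2b-a)/L² = (-4)·3·(2·3-3)/6² = -1 kN·m
Load 3 — triangular load w₀=-9 kN/m (0→w₀ over full span):
  R_A = 3w₀L/20 = 3·(-9)·6/20 = -81/10 kN
  M_A = w₀L²/30 = (-9)·6²/30 = -54/5 kN·m
  R_B = 7w₀L/20 = 7·(-9)·6/20 = -189/10 kN
  M_B = -w₀L²/20 = -(-9)·6²/20 = 81/5 kN·m
Load 4 — point force P=15 kN at a=18/5 m (b=L-a=12/5):
  R_A = Pb²(3a+b)/L³ = 15·(12/5)²·(3·(18/5)+(12/5))/6³ = 132/25 kN
  M_A = Pab²/L² = 15·(18/5)·(12/5)²/6² = 216/25 kN·m
  R_B = Pa²(a+3b)/L³ = 15·(18/5)²·((18/5)+3·(12/5))/6³ = 243/25 kN
  M_B = -Pa²b/L² = -15·(18/5)²·(12/5)/6² = -324/25 kN·m
Superposition: R_A = 259/50 kN, M_A = 146/25 kN·m, R_B = 41/50 kN, M_B = -169/25 kN·m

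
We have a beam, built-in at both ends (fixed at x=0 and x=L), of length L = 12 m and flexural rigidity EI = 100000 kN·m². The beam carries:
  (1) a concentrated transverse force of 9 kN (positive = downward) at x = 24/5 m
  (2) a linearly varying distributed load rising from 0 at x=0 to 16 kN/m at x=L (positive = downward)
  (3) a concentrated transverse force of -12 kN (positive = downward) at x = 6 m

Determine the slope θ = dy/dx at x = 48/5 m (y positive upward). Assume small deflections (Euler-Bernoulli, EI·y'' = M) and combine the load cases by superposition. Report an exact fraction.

θ(48/5) = 42111/39062500 rad

Load 1 — point force P=9 kN at a=24/5 m (b=L-a=36/5):
  θ_1 = Pa²(L-x)(2bL-(3b+a)(L-x))/(2L³EI)  [x>a] = 9·(24/5)²·(12-(48/5))·(2·(36/5)·12-(3·(36/5)+(24/5))·(12-(48/5)))/(2·12³·100000) = 1539/9765625 rad
Load 2 — triangular load w₀=16 kN/m (0→w₀ over full span):
  θ_2 = -w₀(2x(L-x)(L-2x)(x+2L)+x²(L-x)²)/(120LEI) = -16·(2·(48/5)·(12-(48/5))·(12-2·(48/5))·((48/5)+2·12)+(48/5)²·(12-(48/5))²)/(120·12·100000) = 2304/1953125 rad
Load 3 — point force P=-12 kN at a=6 m (b=L-a=6):
  θ_3 = Pa²(L-x)(2bL-(3b+a)(L-x))/(2L³EI)  [x>a] = (-12)·6²·(12-(48/5))·(2·6·12-(3·6+6)·(12-(48/5)))/(2·12³·100000) = -81/312500 rad
Superposition: θ = Σ θ_i = 42111/39062500 rad ≈ 0.001078 rad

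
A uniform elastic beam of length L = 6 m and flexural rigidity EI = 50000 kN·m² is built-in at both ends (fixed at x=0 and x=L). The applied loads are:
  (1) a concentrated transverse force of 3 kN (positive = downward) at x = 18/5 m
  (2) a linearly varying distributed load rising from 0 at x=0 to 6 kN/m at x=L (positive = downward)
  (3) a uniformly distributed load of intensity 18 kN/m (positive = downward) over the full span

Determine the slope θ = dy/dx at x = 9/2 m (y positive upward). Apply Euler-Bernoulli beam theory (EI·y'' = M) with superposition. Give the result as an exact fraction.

θ(9/2) = 596241/800000000 rad

Load 1 — point force P=3 kN at a=18/5 m (b=L-a=12/5):
  θ_1 = Pa²(L-x)(2bL-(3b+a)(L-x))/(2L³EI)  [x>a] = 3·(18/5)²·(6-(9/2))·(2·(12/5)·6-(3·(12/5)+(18/5))·(6-(9/2)))/(2·6³·50000) = 1701/50000000 rad
Load 2 — triangular load w₀=6 kN/m (0→w₀ over full span):
  θ_2 = -w₀(2x(L-x)(L-2x)(x+2L)+x²(L-x)²)/(120LEI) = -6·(2·(9/2)·(6-(9/2))·(6-2·(9/2))·((9/2)+2·6)+(9/2)²·(6-(9/2))²)/(120·6·50000) = 3321/32000000 rad
Load 3 — uniform load w=18 kN/m over full span:
  θ_3 = -wx(L-x)(L-2x)/(12EI) = -18·(9/2)·(6-(9/2))·(6-2·(9/2))/(12·50000) = 243/400000 rad
Superposition: θ = Σ θ_i = 596241/800000000 rad ≈ 0.000745 rad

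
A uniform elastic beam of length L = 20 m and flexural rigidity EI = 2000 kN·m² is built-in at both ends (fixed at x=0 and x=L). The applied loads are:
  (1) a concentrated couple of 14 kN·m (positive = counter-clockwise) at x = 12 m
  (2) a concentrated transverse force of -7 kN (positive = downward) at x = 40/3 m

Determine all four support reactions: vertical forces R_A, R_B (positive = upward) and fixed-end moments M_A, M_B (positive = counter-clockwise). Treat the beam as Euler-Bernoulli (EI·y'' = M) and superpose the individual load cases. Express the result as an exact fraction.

R_A = -2723/3375 kN, M_A = -3976/675 kN·m, R_B = -20902/3375 kN, M_B = 15134/675 kN·m

Load 1 — applied couple M₀=14 kN·m at a=12 m (b=L-a=8):
  R_A = 6M₀ab/L³ = 6·14·12·8/20³ = 126/125 kN
  M_A = M₀b(2a-b)/L² = 14·8·(2·12-8)/20² = 112/25 kN·m
  R_B = -6M₀ab/L³ = -6·14·12·8/20³ = -126/125 kN
  M_B = M₀a(2b-a)/L² = 14·12·(2·8-12)/20² = 42/25 kN·m
Load 2 — point force P=-7 kN at a=40/3 m (b=L-a=20/3):
  R_A = Pb²(3a+b)/L³ = (-7)·(20/3)²·(3·(40/3)+(20/3))/20³ = -49/27 kN
  M_A = Pab²/L² = (-7)·(40/3)·(20/3)²/20² = -280/27 kN·m
  R_B = Pa²(a+3b)/L³ = (-7)·(40/3)²·((40/3)+3·(20/3))/20³ = -140/27 kN
  M_B = -Pa²b/L² = -(-7)·(40/3)²·(20/3)/20² = 560/27 kN·m
Superposition: R_A = -2723/3375 kN, M_A = -3976/675 kN·m, R_B = -20902/3375 kN, M_B = 15134/675 kN·m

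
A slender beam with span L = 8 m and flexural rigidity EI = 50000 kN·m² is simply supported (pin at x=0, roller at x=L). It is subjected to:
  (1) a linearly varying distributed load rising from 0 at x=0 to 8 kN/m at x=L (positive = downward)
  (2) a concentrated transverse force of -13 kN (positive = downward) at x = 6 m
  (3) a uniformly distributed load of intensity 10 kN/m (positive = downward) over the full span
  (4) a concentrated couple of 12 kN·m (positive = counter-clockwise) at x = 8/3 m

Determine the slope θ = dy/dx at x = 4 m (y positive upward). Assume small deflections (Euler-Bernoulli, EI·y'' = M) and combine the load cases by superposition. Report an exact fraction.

θ(4) = 257/4500000 rad

Load 1 — triangular load w₀=8 kN/m (0→w₀ over full span):
  θ_1 = -w₀(7L⁴-30L²x²+15x⁴)/(360LEI) = -8·(7·8⁴-30·8²·4²+15·4⁴)/(360·8·50000) = -14/140625 rad
Load 2 — point force P=-13 kN at a=6 m (b=L-a=2):
  θ_2 = -Pb(L²-b²-3x²)/(6LEI)  [x≤a] = -(-13)·2·(8²-2²-3·4²)/(6·8·50000) = 13/100000 rad
Load 3 — uniform load w=10 kN/m over full span:
  θ_3 = -w(L³-6Lx²+4x³)/(24EI) = -10·(8³-6·8·4²+4·4³)/(24·50000) = 0 rad
Load 4 — applied couple M₀=12 kN·m at a=8/3 m (b=L-a=16/3):
  θ_4 = (M₀x²/(2L)-M₀(x-a)+C₁)/EI  [x>a] with C₁=M₀(3b²-L²)/(6L)=16/3 = (12·4²/(2·8)-12·(4-(8/3))+(16/3))/50000 = 1/37500 rad
Superposition: θ = Σ θ_i = 257/4500000 rad ≈ 0.000057 rad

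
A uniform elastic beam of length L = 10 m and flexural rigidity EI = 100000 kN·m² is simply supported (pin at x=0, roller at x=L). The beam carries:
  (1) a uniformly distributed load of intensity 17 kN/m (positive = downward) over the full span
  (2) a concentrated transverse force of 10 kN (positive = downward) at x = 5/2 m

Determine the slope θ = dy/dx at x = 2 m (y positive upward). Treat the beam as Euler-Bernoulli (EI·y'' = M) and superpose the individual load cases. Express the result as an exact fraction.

θ(2) = -9611/1600000 rad

Load 1 — uniform load w=17 kN/m over full span:
  θ_1 = -w(L³-6Lx²+4x³)/(24EI) = -17·(10³-6·10·2²+4·2³)/(24·100000) = -561/100000 rad
Load 2 — point force P=10 kN at a=5/2 m (b=L-a=15/2):
  θ_2 = -Pb(L²-b²-3x²)/(6LEI)  [x≤a] = -10·(15/2)·(10²-(15/2)²-3·2²)/(6·10·100000) = -127/320000 rad
Superposition: θ = Σ θ_i = -9611/1600000 rad ≈ -0.006007 rad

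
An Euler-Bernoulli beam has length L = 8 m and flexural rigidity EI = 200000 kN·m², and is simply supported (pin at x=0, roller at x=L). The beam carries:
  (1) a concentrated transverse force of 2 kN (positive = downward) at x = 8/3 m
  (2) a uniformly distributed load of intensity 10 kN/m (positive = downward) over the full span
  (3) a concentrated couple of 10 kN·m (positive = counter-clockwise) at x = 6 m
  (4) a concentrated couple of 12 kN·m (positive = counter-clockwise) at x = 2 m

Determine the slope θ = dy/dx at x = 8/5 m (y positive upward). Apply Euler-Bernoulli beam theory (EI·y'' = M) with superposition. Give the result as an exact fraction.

Load 1 — point force P=2 kN at a=8/3 m (b=L-a=16/3):
  θ_1 = -Pb(L²-b²-3x²)/(6LEI)  [x≤a] = -2·(16/3)·(8²-(16/3)²-3·(8/5)²)/(6·8·200000) = -196/6328125 rad
Load 2 — uniform load w=10 kN/m over full span:
  θ_2 = -w(L³-6Lx²+4x³)/(24EI) = -10·(8³-6·8·(8/5)²+4·(8/5)³)/(24·200000) = -66/78125 rad
Load 3 — applied couple M₀=10 kN·m at a=6 m (b=L-a=2):
  θ_3 = (M₀x²/(2L)+C₁)/EI  [x≤a] with C₁=M₀(3b²-L²)/(6L)=-65/6 = (10·(8/5)²/(2·8)+(-65/6))/200000 = -277/6000000 rad
Load 4 — applied couple M₀=12 kN·m at a=2 m (b=L-a=6):
  θ_4 = (M₀x²/(2L)+C₁)/EI  [x≤a] with C₁=M₀(3b²-L²)/(6L)=11 = (12·(8/5)²/(2·8)+11)/200000 = 323/5000000 rad
Superposition: θ = Σ θ_i = -138889/162000000 rad ≈ -0.000857 rad

θ(8/5) = -138889/162000000 rad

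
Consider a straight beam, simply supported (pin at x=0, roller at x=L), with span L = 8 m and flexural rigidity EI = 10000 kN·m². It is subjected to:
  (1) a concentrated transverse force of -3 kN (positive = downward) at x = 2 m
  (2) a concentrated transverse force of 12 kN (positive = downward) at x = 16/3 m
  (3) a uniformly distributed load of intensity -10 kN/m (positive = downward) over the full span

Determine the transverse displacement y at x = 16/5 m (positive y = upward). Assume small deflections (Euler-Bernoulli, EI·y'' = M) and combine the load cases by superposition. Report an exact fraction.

Load 1 — point force P=-3 kN at a=2 m (b=L-a=6):
  y_1 = -Pa(L-x)(2Lx-a²-x²)/(6LEI)  [x>a] = -(-3)·2·(8-(16/5))·(2·8·(16/5)-2²-(16/5)²)/(6·8·10000) = 693/312500 m
Load 2 — point force P=12 kN at a=16/3 m (b=L-a=8/3):
  y_2 = -Pbx(L²-b²-x²)/(6LEI)  [x≤a] = -12·(8/3)·(16/5)·(8²-(8/3)²-(16/5)²)/(6·8·10000) = -20992/2109375 m
Load 3 — uniform load w=-10 kN/m over full span:
  y_3 = -wx(L³-2Lx²+x³)/(24EI) = -(-10)·(16/5)·(8³-2·8·(16/5)²+(16/5)³)/(24·10000) = 3968/78125 m
Superposition: y = Σ y_i = 363287/8437500 m ≈ 0.043056 m

y(16/5) = 363287/8437500 m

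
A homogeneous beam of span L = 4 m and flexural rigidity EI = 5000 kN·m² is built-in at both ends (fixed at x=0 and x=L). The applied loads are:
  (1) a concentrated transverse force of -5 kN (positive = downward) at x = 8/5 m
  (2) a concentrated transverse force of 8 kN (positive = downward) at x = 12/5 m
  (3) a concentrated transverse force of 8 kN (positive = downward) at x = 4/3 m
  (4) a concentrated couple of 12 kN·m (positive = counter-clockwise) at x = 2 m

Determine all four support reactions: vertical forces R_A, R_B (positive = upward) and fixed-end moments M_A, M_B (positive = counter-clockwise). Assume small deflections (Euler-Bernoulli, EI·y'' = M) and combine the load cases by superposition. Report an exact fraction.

Load 1 — point force P=-5 kN at a=8/5 m (b=L-a=12/5):
  R_A = Pb²(3a+b)/L³ = (-5)·(12/5)²·(3·(8/5)+(12/5))/4³ = -81/25 kN
  M_A = Pab²/L² = (-5)·(8/5)·(12/5)²/4² = -72/25 kN·m
  R_B = Pa²(a+3b)/L³ = (-5)·(8/5)²·((8/5)+3·(12/5))/4³ = -44/25 kN
  M_B = -Pa²b/L² = -(-5)·(8/5)²·(12/5)/4² = 48/25 kN·m
Load 2 — point force P=8 kN at a=12/5 m (b=L-a=8/5):
  R_A = Pb²(3a+b)/L³ = 8·(8/5)²·(3·(12/5)+(8/5))/4³ = 352/125 kN
  M_A = Pab²/L² = 8·(12/5)·(8/5)²/4² = 384/125 kN·m
  R_B = Pa²(a+3b)/L³ = 8·(12/5)²·((12/5)+3·(8/5))/4³ = 648/125 kN
  M_B = -Pa²b/L² = -8·(12/5)²·(8/5)/4² = -576/125 kN·m
Load 3 — point force P=8 kN at a=4/3 m (b=L-a=8/3):
  R_A = Pb²(3a+b)/L³ = 8·(8/3)²·(3·(4/3)+(8/3))/4³ = 160/27 kN
  M_A = Pab²/L² = 8·(4/3)·(8/3)²/4² = 128/27 kN·m
  R_B = Pa²(a+3b)/L³ = 8·(4/3)²·((4/3)+3·(8/3))/4³ = 56/27 kN
  M_B = -Pa²b/L² = -8·(4/3)²·(8/3)/4² = -64/27 kN·m
Load 4 — applied couple M₀=12 kN·m at a=2 m (b=L-a=2):
  R_A = 6M₀ab/L³ = 6·12·2·2/4³ = 9/2 kN
  M_A = M₀b(2a-b)/L² = 12·2·(2·2-2)/4² = 3 kN·m
  R_B = -6M₀ab/L³ = -6·12·2·2/4³ = -9/2 kN
  M_B = M₀a(2b-a)/L² = 12·2·(2·2-2)/4² = 3 kN·m
Superposition: R_A = 67513/6750 kN, M_A = 26773/3375 kN·m, R_B = 6737/6750 kN, M_B = -6947/3375 kN·m

R_A = 67513/6750 kN, M_A = 26773/3375 kN·m, R_B = 6737/6750 kN, M_B = -6947/3375 kN·m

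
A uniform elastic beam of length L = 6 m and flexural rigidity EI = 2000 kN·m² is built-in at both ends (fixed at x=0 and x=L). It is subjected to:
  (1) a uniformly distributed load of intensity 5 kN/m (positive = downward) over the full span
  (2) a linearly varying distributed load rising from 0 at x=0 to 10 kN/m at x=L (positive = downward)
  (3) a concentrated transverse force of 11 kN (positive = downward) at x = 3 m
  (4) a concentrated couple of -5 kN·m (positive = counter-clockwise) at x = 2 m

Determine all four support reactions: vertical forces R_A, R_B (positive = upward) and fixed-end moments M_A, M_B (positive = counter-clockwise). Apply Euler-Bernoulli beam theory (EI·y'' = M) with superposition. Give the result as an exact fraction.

R_A = 511/18 kN, M_A = 141/4 kN·m, R_B = 767/18 kN, M_B = -515/12 kN·m

Load 1 — uniform load w=5 kN/m over full span:
  R_A = wL/2 = 5·6/2 = 15 kN
  M_A = wL²/12 = 5·6²/12 = 15 kN·m
  R_B = wL/2 = 5·6/2 = 15 kN
  M_B = -wL²/12 = -5·6²/12 = -15 kN·m
Load 2 — triangular load w₀=10 kN/m (0→w₀ over full span):
  R_A = 3w₀L/20 = 3·10·6/20 = 9 kN
  M_A = w₀L²/30 = 10·6²/30 = 12 kN·m
  R_B = 7w₀L/20 = 7·10·6/20 = 21 kN
  M_B = -w₀L²/20 = -10·6²/20 = -18 kN·m
Load 3 — point force P=11 kN at a=3 m (b=L-a=3):
  R_A = Pb²(3a+b)/L³ = 11·3²·(3·3+3)/6³ = 11/2 kN
  M_A = Pab²/L² = 11·3·3²/6² = 33/4 kN·m
  R_B = Pa²(a+3b)/L³ = 11·3²·(3+3·3)/6³ = 11/2 kN
  M_B = -Pa²b/L² = -11·3²·3/6² = -33/4 kN·m
Load 4 — applied couple M₀=-5 kN·m at a=2 m (b=L-a=4):
  R_A = 6M₀ab/L³ = 6·(-5)·2·4/6³ = -10/9 kN
  M_A = M₀b(2a-b)/L² = (-5)·4·(2·2-4)/6² = 0 kN·m
  R_B = -6M₀ab/L³ = -6·(-5)·2·4/6³ = 10/9 kN
  M_B = M₀a(2b-a)/L² = (-5)·2·(2·4-2)/6² = -5/3 kN·m
Superposition: R_A = 511/18 kN, M_A = 141/4 kN·m, R_B = 767/18 kN, M_B = -515/12 kN·m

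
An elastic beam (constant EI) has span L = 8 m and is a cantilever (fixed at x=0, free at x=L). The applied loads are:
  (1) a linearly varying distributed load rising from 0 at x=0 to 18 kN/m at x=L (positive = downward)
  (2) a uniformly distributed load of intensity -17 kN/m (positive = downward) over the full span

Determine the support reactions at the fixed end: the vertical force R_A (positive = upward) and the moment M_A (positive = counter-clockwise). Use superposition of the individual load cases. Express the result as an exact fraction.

R_A = -64 kN, M_A = -160 kN·m

Load 1 — triangular load w₀=18 kN/m (0→w₀ over full span):
  R_A = w₀L/2 = 18·8/2 = 72 kN
  M_A = w₀L²/3 = 18·8²/3 = 384 kN·m
Load 2 — uniform load w=-17 kN/m over full span:
  R_A = wL = (-17)·8 = -136 kN
  M_A = wL²/2 = (-17)·8²/2 = -544 kN·m
Superposition: R_A = -64 kN, M_A = -160 kN·m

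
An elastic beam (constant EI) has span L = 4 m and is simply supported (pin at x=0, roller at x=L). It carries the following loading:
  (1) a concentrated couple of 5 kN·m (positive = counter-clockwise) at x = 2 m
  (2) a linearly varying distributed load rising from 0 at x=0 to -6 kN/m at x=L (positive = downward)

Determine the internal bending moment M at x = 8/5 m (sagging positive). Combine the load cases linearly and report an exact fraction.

Load 1 — applied couple M₀=5 kN·m at a=2 m (b=L-a=2):
  M_1 = M₀x/L  [x≤a] = 5·(8/5)/4 = 2 kN·m
Load 2 — triangular load w₀=-6 kN/m (0→w₀ over full span):
  M_2 = w₀Lx/6 - w₀x³/(6L) = (-6)·4·(8/5)/6 - (-6)·(8/5)³/(6·4) = -672/125 kN·m
Superposition: M = Σ M_i = -422/125 kN·m ≈ -3.376000 kN·m

M(8/5) = -422/125 kN·m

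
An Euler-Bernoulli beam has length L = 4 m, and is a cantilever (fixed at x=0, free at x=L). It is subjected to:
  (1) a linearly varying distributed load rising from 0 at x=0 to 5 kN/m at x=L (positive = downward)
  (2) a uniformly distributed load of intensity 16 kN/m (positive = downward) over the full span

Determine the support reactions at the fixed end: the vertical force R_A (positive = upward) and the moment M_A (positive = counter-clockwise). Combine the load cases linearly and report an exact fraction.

Load 1 — triangular load w₀=5 kN/m (0→w₀ over full span):
  R_A = w₀L/2 = 5·4/2 = 10 kN
  M_A = w₀L²/3 = 5·4²/3 = 80/3 kN·m
Load 2 — uniform load w=16 kN/m over full span:
  R_A = wL = 16·4 = 64 kN
  M_A = wL²/2 = 16·4²/2 = 128 kN·m
Superposition: R_A = 74 kN, M_A = 464/3 kN·m

R_A = 74 kN, M_A = 464/3 kN·m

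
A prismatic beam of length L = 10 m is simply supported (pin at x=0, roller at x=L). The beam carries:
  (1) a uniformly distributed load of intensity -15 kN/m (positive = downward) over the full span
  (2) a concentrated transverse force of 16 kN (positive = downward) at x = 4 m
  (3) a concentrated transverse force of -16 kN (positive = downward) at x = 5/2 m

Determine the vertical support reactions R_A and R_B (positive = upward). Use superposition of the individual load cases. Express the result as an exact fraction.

Load 1 — uniform load w=-15 kN/m over full span:
  R_A = wL/2 = (-15)·10/2 = -75 kN
  R_B = wL/2 = (-15)·10/2 = -75 kN
Load 2 — point force P=16 kN at a=4 m (b=L-a=6):
  R_A = Pb/L = 16·6/10 = 48/5 kN
  R_B = Pa/L = 16·4/10 = 32/5 kN
Load 3 — point force P=-16 kN at a=5/2 m (b=L-a=15/2):
  R_A = Pb/L = (-16)·(15/2)/10 = -12 kN
  R_B = Pa/L = (-16)·(5/2)/10 = -4 kN
Superposition: R_A = -387/5 kN, R_B = -363/5 kN

R_A = -387/5 kN, R_B = -363/5 kN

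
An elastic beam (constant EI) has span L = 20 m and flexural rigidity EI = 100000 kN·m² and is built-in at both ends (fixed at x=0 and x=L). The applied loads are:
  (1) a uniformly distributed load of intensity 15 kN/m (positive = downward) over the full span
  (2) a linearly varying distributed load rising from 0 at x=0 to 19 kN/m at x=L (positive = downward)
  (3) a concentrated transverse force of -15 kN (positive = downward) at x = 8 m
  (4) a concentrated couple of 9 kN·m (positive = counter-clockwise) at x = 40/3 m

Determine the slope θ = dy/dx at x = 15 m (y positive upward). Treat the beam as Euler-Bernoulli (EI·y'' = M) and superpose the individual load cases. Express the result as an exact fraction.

θ(15) = 47219/3200000 rad

Load 1 — uniform load w=15 kN/m over full span:
  θ_1 = -wx(L-x)(L-2x)/(12EI) = -15·15·(20-15)·(20-2·15)/(12·100000) = 3/320 rad
Load 2 — triangular load w₀=19 kN/m (0→w₀ over full span):
  θ_2 = -w₀(2x(L-x)(L-2x)(x+2L)+x²(L-x)²)/(120LEI) = -19·(2·15·(20-15)·(20-2·15)·(15+2·20)+15²·(20-15)²)/(120·20·100000) = 779/128000 rad
Load 3 — point force P=-15 kN at a=8 m (b=L-a=12):
  θ_3 = Pa²(L-x)(2bL-(3b+a)(L-x))/(2L³EI)  [x>a] = (-15)·8²·(20-15)·(2·12·20-(3·12+8)·(20-15))/(2·20³·100000) = -39/50000 rad
Load 4 — applied couple M₀=9 kN·m at a=40/3 m (b=L-a=20/3):
  θ_4 = (R_Ax²/2 - M_Ax - M₀(x-a))/EI  [x>a] with R_A=3/5, M_A=3 = ((3/5)·15²/2 - 3·15 - 9·(15-(40/3)))/100000 = 3/40000 rad
Superposition: θ = Σ θ_i = 47219/3200000 rad ≈ 0.014756 rad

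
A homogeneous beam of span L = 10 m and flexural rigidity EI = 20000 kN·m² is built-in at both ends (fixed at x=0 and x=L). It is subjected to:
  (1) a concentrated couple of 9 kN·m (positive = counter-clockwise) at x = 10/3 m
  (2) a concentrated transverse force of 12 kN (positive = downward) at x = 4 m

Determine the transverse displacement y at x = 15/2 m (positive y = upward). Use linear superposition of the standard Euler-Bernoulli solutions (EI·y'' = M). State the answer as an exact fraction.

y(15/2) = -3/3200 m

Load 1 — applied couple M₀=9 kN·m at a=10/3 m (b=L-a=20/3):
  y_1 = (R_Ax³/6 - M_Ax²/2 - M₀(x-a)²/2)/EI  [x>a] with R_A=6/5, M_A=0 = ((6/5)·(15/2)³/6 - 0·(15/2)²/2 - 9·((15/2)-(10/3))²/2)/20000 = 1/3200 m
Load 2 — point force P=12 kN at a=4 m (b=L-a=6):
  y_2 = -Pa²(L-x)²(3bL-(3b+a)(L-x))/(6L³EI)  [x>a] = -12·4²·(10-(15/2))²·(3·6·10-(3·6+4)·(10-(15/2)))/(6·10³·20000) = -1/800 m
Superposition: y = Σ y_i = -3/3200 m ≈ -0.000937 m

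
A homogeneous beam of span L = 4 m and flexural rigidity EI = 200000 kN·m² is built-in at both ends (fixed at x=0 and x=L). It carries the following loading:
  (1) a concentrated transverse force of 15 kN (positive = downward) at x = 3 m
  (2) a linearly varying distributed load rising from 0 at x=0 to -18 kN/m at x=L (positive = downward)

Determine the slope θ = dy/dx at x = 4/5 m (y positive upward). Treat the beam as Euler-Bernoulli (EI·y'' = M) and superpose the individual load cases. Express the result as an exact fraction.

θ(4/5) = 3501/250000000 rad

Load 1 — point force P=15 kN at a=3 m (b=L-a=1):
  θ_1 = -Pb²x(2aL-(3a+b)x)/(2L³EI)  [x≤a] = -15·1²·(4/5)·(2·3·4-(3·3+1)·(4/5))/(2·4³·200000) = -3/400000 rad
Load 2 — triangular load w₀=-18 kN/m (0→w₀ over full span):
  θ_2 = -w₀(2x(L-x)(L-2x)(x+2L)+x²(L-x)²)/(120LEI) = -(-18)·(2·(4/5)·(4-(4/5))·(4-2·(4/5))·((4/5)+2·4)+(4/5)²·(4-(4/5))²)/(120·4·200000) = 42/1953125 rad
Superposition: θ = Σ θ_i = 3501/250000000 rad ≈ 0.000014 rad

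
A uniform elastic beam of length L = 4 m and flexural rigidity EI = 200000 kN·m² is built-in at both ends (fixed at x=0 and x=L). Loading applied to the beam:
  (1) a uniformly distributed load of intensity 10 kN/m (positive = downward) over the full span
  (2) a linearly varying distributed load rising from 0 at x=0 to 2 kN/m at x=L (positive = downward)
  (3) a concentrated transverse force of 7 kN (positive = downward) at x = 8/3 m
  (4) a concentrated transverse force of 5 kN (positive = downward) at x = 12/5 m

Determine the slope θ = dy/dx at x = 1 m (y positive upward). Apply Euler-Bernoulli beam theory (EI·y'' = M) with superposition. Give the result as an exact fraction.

θ(1) = -9233/240000000 rad

Load 1 — uniform load w=10 kN/m over full span:
  θ_1 = -wx(L-x)(L-2x)/(12EI) = -10·1·(4-1)·(4-2·1)/(12·200000) = -1/40000 rad
Load 2 — triangular load w₀=2 kN/m (0→w₀ over full span):
  θ_2 = -w₀(2x(L-x)(L-2x)(x+2L)+x²(L-x)²)/(120LEI) = -2·(2·1·(4-1)·(4-2·1)·(1+2·4)+1²·(4-1)²)/(120·4·200000) = -39/16000000 rad
Load 3 — point force P=7 kN at a=8/3 m (b=L-a=4/3):
  θ_3 = -Pb²x(2aL-(3a+b)x)/(2L³EI)  [x≤a] = -7·(4/3)²·1·(2·(8/3)·4-(3·(8/3)+(4/3))·1)/(2·4³·200000) = -7/1200000 rad
Load 4 — point force P=5 kN at a=12/5 m (b=L-a=8/5):
  θ_4 = -Pb²x(2aL-(3a+b)x)/(2L³EI)  [x≤a] = -5·(8/5)²·1·(2·(12/5)·4-(3·(12/5)+(8/5))·1)/(2·4³·200000) = -13/2500000 rad
Superposition: θ = Σ θ_i = -9233/240000000 rad ≈ -0.000038 rad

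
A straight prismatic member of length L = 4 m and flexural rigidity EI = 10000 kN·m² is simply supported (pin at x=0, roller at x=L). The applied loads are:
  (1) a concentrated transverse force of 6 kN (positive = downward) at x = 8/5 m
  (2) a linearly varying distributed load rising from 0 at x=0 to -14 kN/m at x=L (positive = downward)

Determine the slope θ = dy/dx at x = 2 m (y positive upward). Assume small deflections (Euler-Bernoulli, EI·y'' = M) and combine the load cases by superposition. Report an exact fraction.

θ(2) = 1873/11250000 rad

Load 1 — point force P=6 kN at a=8/5 m (b=L-a=12/5):
  θ_1 = -Pa(2L²-6Lx+3x²+a²)/(6LEI)  [x>a] = -6·(8/5)·(2·4²-6·4·2+3·2²+(8/5)²)/(6·4·10000) = 9/156250 rad
Load 2 — triangular load w₀=-14 kN/m (0→w₀ over full span):
  θ_2 = -w₀(7L⁴-30L²x²+15x⁴)/(360LEI) = -(-14)·(7·4⁴-30·4²·2²+15·2⁴)/(360·4·10000) = 49/450000 rad
Superposition: θ = Σ θ_i = 1873/11250000 rad ≈ 0.000166 rad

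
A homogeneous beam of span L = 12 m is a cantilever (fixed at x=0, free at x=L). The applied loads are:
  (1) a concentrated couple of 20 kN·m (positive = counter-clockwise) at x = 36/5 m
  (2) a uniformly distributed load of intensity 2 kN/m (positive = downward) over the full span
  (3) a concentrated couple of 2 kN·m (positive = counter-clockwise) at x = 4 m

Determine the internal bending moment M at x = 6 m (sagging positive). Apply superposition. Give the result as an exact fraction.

M(6) = -16 kN·m

Load 1 — applied couple M₀=20 kN·m at a=36/5 m (b=L-a=24/5):
  M_1 = M₀  [x≤a] = 20 = 20 kN·m
Load 2 — uniform load w=2 kN/m over full span:
  M_2 = -w(L-x)²/2 = -2·(12-6)²/2 = -36 kN·m
Load 3 — applied couple M₀=2 kN·m at a=4 m (b=L-a=8):
  M_3 = 0  [x>a] = 0 kN·m
Superposition: M = Σ M_i = -16 kN·m ≈ -16.000000 kN·m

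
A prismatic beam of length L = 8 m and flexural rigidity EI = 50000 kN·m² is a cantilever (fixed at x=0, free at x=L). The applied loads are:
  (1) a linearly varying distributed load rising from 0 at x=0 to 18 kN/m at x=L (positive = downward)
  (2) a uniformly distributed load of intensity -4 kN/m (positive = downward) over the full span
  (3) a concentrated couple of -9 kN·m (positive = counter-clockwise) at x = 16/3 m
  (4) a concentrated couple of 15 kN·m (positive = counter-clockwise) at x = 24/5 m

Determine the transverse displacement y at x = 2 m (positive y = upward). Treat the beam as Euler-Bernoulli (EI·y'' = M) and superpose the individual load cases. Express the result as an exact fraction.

y(2) = -2223/250000 m

Load 1 — triangular load w₀=18 kN/m (0→w₀ over full span):
  y_1 = (w₀Lx³/12-w₀L²x²/6-w₀x⁵/(120L))/EI = (18·8·2³/12-18·8²·2²/6-18·2⁵/(120·8))/50000 = -3363/250000 m
Load 2 — uniform load w=-4 kN/m over full span:
  y_2 = -wx²(x²-4Lx+6L²)/(24EI) = -(-4)·2²·(2²-4·8·2+6·8²)/(24·50000) = 27/6250 m
Load 3 — applied couple M₀=-9 kN·m at a=16/3 m (b=L-a=8/3):
  y_3 = M₀x²/(2EI)  [x≤a] = (-9)·2²/(2·50000) = -9/25000 m
Load 4 — applied couple M₀=15 kN·m at a=24/5 m (b=L-a=16/5):
  y_4 = M₀x²/(2EI)  [x≤a] = 15·2²/(2·50000) = 3/5000 m
Superposition: y = Σ y_i = -2223/250000 m ≈ -0.008892 m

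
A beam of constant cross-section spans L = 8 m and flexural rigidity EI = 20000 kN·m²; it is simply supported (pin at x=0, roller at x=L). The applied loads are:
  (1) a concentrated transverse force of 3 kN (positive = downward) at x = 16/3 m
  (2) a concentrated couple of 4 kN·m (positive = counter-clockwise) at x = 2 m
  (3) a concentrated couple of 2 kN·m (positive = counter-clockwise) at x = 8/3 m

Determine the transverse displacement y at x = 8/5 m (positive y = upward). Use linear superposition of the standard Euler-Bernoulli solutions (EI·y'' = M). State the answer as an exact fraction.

y(8/5) = -2821/8437500 m

Load 1 — point force P=3 kN at a=16/3 m (b=L-a=8/3):
  y_1 = -Pbx(L²-b²-x²)/(6LEI)  [x≤a] = -3·(8/3)·(8/5)·(8²-(8/3)²-(8/5)²)/(6·8·20000) = -1528/2109375 m
Load 2 — applied couple M₀=4 kN·m at a=2 m (b=L-a=6):
  y_2 = (M₀x³/(6L)+C₁x)/EI  [x≤a] with C₁=M₀(3b²-L²)/(6L)=11/3 = (4·(8/5)³/(6·8)+(11/3)·(8/5))/20000 = 97/312500 m
Load 3 — applied couple M₀=2 kN·m at a=8/3 m (b=L-a=16/3):
  y_3 = (M₀x³/(6L)+C₁x)/EI  [x≤a] with C₁=M₀(3b²-L²)/(6L)=8/9 = (2·(8/5)³/(6·8)+(8/9)·(8/5))/20000 = 56/703125 m
Superposition: y = Σ y_i = -2821/8437500 m ≈ -0.000334 m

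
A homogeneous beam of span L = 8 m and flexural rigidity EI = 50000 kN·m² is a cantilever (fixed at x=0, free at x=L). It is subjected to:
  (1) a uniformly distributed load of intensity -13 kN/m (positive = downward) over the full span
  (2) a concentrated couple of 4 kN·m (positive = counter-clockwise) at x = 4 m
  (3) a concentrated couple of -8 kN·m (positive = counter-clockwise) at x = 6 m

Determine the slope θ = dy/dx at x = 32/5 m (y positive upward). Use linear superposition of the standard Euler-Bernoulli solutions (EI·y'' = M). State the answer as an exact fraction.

θ(32/5) = 25042/1171875 rad

Load 1 — uniform load w=-13 kN/m over full span:
  θ_1 = -wx(x²-3Lx+3L²)/(6EI) = -(-13)·(32/5)·((32/5)²-3·8·(32/5)+3·8²)/(6·50000) = 25792/1171875 rad
Load 2 — applied couple M₀=4 kN·m at a=4 m (b=L-a=4):
  θ_2 = M₀a/EI  [x>a] = 4·4/50000 = 1/3125 rad
Load 3 — applied couple M₀=-8 kN·m at a=6 m (b=L-a=2):
  θ_3 = M₀a/EI  [x>a] = (-8)·6/50000 = -3/3125 rad
Superposition: θ = Σ θ_i = 25042/1171875 rad ≈ 0.021369 rad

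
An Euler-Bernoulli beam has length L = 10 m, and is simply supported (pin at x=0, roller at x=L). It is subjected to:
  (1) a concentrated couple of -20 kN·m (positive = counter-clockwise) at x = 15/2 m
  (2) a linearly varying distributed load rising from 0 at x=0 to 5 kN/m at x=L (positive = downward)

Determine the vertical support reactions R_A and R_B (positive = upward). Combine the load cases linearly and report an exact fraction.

R_A = 19/3 kN, R_B = 56/3 kN

Load 1 — applied couple M₀=-20 kN·m at a=15/2 m (b=L-a=5/2):
  R_A = M₀/L = (-20)/10 = -2 kN
  R_B = -M₀/L = -(-20)/10 = 2 kN
Load 2 — triangular load w₀=5 kN/m (0→w₀ over full span):
  R_A = w₀L/6 = 5·10/6 = 25/3 kN
  R_B = w₀L/3 = 5·10/3 = 50/3 kN
Superposition: R_A = 19/3 kN, R_B = 56/3 kN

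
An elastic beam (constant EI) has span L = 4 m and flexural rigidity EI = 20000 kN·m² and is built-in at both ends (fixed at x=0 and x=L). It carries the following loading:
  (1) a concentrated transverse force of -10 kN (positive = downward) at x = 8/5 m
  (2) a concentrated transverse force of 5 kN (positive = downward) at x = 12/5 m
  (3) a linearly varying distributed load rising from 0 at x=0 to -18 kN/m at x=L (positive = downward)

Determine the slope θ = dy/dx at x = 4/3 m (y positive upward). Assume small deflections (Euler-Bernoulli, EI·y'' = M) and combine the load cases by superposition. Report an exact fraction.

Load 1 — point force P=-10 kN at a=8/5 m (b=L-a=12/5):
  θ_1 = -Pb²x(2aL-(3a+b)x)/(2L³EI)  [x≤a] = -(-10)·(12/5)²·(4/3)·(2·(8/5)·4-(3·(8/5)+(12/5))·(4/3))/(2·4³·20000) = 3/31250 rad
Load 2 — point force P=5 kN at a=12/5 m (b=L-a=8/5):
  θ_2 = -Pb²x(2aL-(3a+b)x)/(2L³EI)  [x≤a] = -5·(8/5)²·(4/3)·(2·(12/5)·4-(3·(12/5)+(8/5))·(4/3))/(2·4³·20000) = -7/140625 rad
Load 3 — triangular load w₀=-18 kN/m (0→w₀ over full span):
  θ_3 = -w₀(2x(L-x)(L-2x)(x+2L)+x²(L-x)²)/(120LEI) = -(-18)·(2·(4/3)·(4-(4/3))·(4-2·(4/3))·((4/3)+2·4)+(4/3)²·(4-(4/3))²)/(120·4·20000) = 16/84375 rad
Superposition: θ = Σ θ_i = 199/843750 rad ≈ 0.000236 rad

θ(4/3) = 199/843750 rad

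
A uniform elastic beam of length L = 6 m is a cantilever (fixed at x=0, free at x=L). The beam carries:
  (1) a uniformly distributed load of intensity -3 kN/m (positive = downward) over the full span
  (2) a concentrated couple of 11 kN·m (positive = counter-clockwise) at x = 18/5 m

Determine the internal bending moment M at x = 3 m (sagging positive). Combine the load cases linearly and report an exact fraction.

M(3) = 49/2 kN·m

Load 1 — uniform load w=-3 kN/m over full span:
  M_1 = -w(L-x)²/2 = -(-3)·(6-3)²/2 = 27/2 kN·m
Load 2 — applied couple M₀=11 kN·m at a=18/5 m (b=L-a=12/5):
  M_2 = M₀  [x≤a] = 11 = 11 kN·m
Superposition: M = Σ M_i = 49/2 kN·m ≈ 24.500000 kN·m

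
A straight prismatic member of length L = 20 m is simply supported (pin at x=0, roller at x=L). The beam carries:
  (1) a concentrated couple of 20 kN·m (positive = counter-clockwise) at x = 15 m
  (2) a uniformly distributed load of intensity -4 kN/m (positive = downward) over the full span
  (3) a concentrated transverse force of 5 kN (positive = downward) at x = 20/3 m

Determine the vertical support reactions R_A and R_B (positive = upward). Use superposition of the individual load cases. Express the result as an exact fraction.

R_A = -107/3 kN, R_B = -118/3 kN

Load 1 — applied couple M₀=20 kN·m at a=15 m (b=L-a=5):
  R_A = M₀/L = 20/20 = 1 kN
  R_B = -M₀/L = -20/20 = -1 kN
Load 2 — uniform load w=-4 kN/m over full span:
  R_A = wL/2 = (-4)·20/2 = -40 kN
  R_B = wL/2 = (-4)·20/2 = -40 kN
Load 3 — point force P=5 kN at a=20/3 m (b=L-a=40/3):
  R_A = Pb/L = 5·(40/3)/20 = 10/3 kN
  R_B = Pa/L = 5·(20/3)/20 = 5/3 kN
Superposition: R_A = -107/3 kN, R_B = -118/3 kN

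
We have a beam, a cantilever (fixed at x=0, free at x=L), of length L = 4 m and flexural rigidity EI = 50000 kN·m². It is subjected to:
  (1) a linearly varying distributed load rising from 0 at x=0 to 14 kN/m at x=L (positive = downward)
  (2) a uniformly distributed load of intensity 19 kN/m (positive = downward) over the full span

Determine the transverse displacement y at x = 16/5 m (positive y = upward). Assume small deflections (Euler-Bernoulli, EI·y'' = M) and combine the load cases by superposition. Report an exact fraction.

Load 1 — triangular load w₀=14 kN/m (0→w₀ over full span):
  y_1 = (w₀Lx³/12-w₀L²x²/6-w₀x⁵/(120L))/EI = (14·4·(16/5)³/12-14·4²·(16/5)²/6-14·(16/5)⁵/(120·4))/50000 = -700672/146484375 m
Load 2 — uniform load w=19 kN/m over full span:
  y_2 = -wx²(x²-4Lx+6L²)/(24EI) = -19·(16/5)²·((16/5)²-4·4·(16/5)+6·4²)/(24·50000) = -52288/5859375 m
Superposition: y = Σ y_i = -2007872/146484375 m ≈ -0.013707 m

y(16/5) = -2007872/146484375 m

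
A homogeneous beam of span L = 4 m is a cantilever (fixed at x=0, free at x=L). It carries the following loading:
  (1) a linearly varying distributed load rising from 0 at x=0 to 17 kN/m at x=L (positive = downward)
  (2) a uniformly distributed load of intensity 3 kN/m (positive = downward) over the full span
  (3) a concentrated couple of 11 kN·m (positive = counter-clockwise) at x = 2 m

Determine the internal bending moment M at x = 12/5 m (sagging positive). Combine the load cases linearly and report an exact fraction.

Load 1 — triangular load w₀=17 kN/m (0→w₀ over full span):
  M_1 = w₀Lx/2 - w₀L²/3 - w₀x³/(6L) = 17·4·(12/5)/2 - 17·4²/3 - 17·(12/5)³/(6·4) = -7072/375 kN·m
Load 2 — uniform load w=3 kN/m over full span:
  M_2 = -w(L-x)²/2 = -3·(4-(12/5))²/2 = -96/25 kN·m
Load 3 — applied couple M₀=11 kN·m at a=2 m (b=L-a=2):
  M_3 = 0  [x>a] = 0 kN·m
Superposition: M = Σ M_i = -8512/375 kN·m ≈ -22.698667 kN·m

M(12/5) = -8512/375 kN·m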